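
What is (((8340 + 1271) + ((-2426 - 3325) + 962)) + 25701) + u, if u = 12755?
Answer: 43278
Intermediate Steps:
(((8340 + 1271) + ((-2426 - 3325) + 962)) + 25701) + u = (((8340 + 1271) + ((-2426 - 3325) + 962)) + 25701) + 12755 = ((9611 + (-5751 + 962)) + 25701) + 12755 = ((9611 - 4789) + 25701) + 12755 = (4822 + 25701) + 12755 = 30523 + 12755 = 43278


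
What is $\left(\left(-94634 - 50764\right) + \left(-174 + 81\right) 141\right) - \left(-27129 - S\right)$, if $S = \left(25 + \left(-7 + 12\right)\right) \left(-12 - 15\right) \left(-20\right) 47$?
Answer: $630018$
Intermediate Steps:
$S = 761400$ ($S = \left(25 + 5\right) \left(-27\right) \left(-20\right) 47 = 30 \left(-27\right) \left(-20\right) 47 = \left(-810\right) \left(-20\right) 47 = 16200 \cdot 47 = 761400$)
$\left(\left(-94634 - 50764\right) + \left(-174 + 81\right) 141\right) - \left(-27129 - S\right) = \left(\left(-94634 - 50764\right) + \left(-174 + 81\right) 141\right) - \left(-27129 - 761400\right) = \left(\left(-94634 - 50764\right) - 13113\right) - \left(-27129 - 761400\right) = \left(-145398 - 13113\right) - -788529 = -158511 + 788529 = 630018$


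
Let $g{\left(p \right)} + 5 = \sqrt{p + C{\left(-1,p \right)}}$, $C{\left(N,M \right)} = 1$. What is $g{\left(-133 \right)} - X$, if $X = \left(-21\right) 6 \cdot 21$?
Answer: $2641 + 2 i \sqrt{33} \approx 2641.0 + 11.489 i$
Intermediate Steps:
$X = -2646$ ($X = \left(-126\right) 21 = -2646$)
$g{\left(p \right)} = -5 + \sqrt{1 + p}$ ($g{\left(p \right)} = -5 + \sqrt{p + 1} = -5 + \sqrt{1 + p}$)
$g{\left(-133 \right)} - X = \left(-5 + \sqrt{1 - 133}\right) - -2646 = \left(-5 + \sqrt{-132}\right) + 2646 = \left(-5 + 2 i \sqrt{33}\right) + 2646 = 2641 + 2 i \sqrt{33}$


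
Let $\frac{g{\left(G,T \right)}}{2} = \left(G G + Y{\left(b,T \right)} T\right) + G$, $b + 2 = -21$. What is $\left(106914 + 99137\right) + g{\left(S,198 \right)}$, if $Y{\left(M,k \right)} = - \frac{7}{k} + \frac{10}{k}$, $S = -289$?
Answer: $372521$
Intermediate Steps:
$b = -23$ ($b = -2 - 21 = -23$)
$Y{\left(M,k \right)} = \frac{3}{k}$
$g{\left(G,T \right)} = 6 + 2 G + 2 G^{2}$ ($g{\left(G,T \right)} = 2 \left(\left(G G + \frac{3}{T} T\right) + G\right) = 2 \left(\left(G^{2} + 3\right) + G\right) = 2 \left(\left(3 + G^{2}\right) + G\right) = 2 \left(3 + G + G^{2}\right) = 6 + 2 G + 2 G^{2}$)
$\left(106914 + 99137\right) + g{\left(S,198 \right)} = \left(106914 + 99137\right) + \left(6 + 2 \left(-289\right) + 2 \left(-289\right)^{2}\right) = 206051 + \left(6 - 578 + 2 \cdot 83521\right) = 206051 + \left(6 - 578 + 167042\right) = 206051 + 166470 = 372521$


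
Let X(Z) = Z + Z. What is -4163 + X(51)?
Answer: -4061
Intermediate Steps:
X(Z) = 2*Z
-4163 + X(51) = -4163 + 2*51 = -4163 + 102 = -4061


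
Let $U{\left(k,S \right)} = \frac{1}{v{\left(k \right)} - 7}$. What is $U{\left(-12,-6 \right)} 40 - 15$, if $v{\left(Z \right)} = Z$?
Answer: $- \frac{325}{19} \approx -17.105$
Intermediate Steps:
$U{\left(k,S \right)} = \frac{1}{-7 + k}$ ($U{\left(k,S \right)} = \frac{1}{k - 7} = \frac{1}{-7 + k}$)
$U{\left(-12,-6 \right)} 40 - 15 = \frac{1}{-7 - 12} \cdot 40 - 15 = \frac{1}{-19} \cdot 40 - 15 = \left(- \frac{1}{19}\right) 40 - 15 = - \frac{40}{19} - 15 = - \frac{325}{19}$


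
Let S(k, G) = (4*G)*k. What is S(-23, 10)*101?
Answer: -92920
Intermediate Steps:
S(k, G) = 4*G*k
S(-23, 10)*101 = (4*10*(-23))*101 = -920*101 = -92920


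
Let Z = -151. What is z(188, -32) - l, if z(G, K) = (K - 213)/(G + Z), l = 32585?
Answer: -1205890/37 ≈ -32592.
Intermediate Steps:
z(G, K) = (-213 + K)/(-151 + G) (z(G, K) = (K - 213)/(G - 151) = (-213 + K)/(-151 + G))
z(188, -32) - l = (-213 - 32)/(-151 + 188) - 1*32585 = -245/37 - 32585 = -1205890/37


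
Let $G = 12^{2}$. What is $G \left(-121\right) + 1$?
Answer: $-17423$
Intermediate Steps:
$G = 144$
$G \left(-121\right) + 1 = 144 \left(-121\right) + 1 = -17424 + 1 = -17423$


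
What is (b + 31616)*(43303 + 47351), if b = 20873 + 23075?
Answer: 6850178856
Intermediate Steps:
b = 43948
(b + 31616)*(43303 + 47351) = (43948 + 31616)*(43303 + 47351) = 75564*90654 = 6850178856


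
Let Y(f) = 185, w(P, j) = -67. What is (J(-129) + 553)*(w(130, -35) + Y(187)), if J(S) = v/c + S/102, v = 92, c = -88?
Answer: 12151522/187 ≈ 64981.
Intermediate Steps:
J(S) = -23/22 + S/102 (J(S) = 92/(-88) + S/102 = 92*(-1/88) + S*(1/102) = -23/22 + S/102)
(J(-129) + 553)*(w(130, -35) + Y(187)) = ((-23/22 + (1/102)*(-129)) + 553)*(-67 + 185) = ((-23/22 - 43/34) + 553)*118 = (-432/187 + 553)*118 = (102979/187)*118 = 12151522/187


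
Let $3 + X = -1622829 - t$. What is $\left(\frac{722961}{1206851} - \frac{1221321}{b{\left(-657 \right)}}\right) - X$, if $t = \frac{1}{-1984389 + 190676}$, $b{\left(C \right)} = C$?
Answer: $\frac{770232150918383864243}{474079007780097} \approx 1.6247 \cdot 10^{6}$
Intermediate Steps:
$t = - \frac{1}{1793713}$ ($t = \frac{1}{-1793713} = - \frac{1}{1793713} \approx -5.575 \cdot 10^{-7}$)
$X = - \frac{2910894855215}{1793713}$ ($X = -3 - \frac{2910889474076}{1793713} = - \frac{2910894855215}{1793713} \approx -1.6228 \cdot 10^{6}$)
$\left(\frac{722961}{1206851} - \frac{1221321}{b{\left(-657 \right)}}\right) - X = \left(\frac{722961}{1206851} - \frac{1221321}{-657}\right) - - \frac{2910894855215}{1793713} = \left(722961 \cdot \frac{1}{1206851} - - \frac{407107}{219}\right) + \frac{2910894855215}{1793713} = \left(\frac{722961}{1206851} + \frac{407107}{219}\right) + \frac{2910894855215}{1793713} = \frac{491475818516}{264300369} + \frac{2910894855215}{1793713} = \frac{770232150918383864243}{474079007780097}$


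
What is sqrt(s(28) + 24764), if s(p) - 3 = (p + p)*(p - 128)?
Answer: sqrt(19167) ≈ 138.44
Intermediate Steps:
s(p) = 3 + 2*p*(-128 + p) (s(p) = 3 + (p + p)*(p - 128) = 3 + (2*p)*(-128 + p) = 3 + 2*p*(-128 + p))
sqrt(s(28) + 24764) = sqrt((3 - 256*28 + 2*28**2) + 24764) = sqrt((3 - 7168 + 2*784) + 24764) = sqrt((3 - 7168 + 1568) + 24764) = sqrt(-5597 + 24764) = sqrt(19167)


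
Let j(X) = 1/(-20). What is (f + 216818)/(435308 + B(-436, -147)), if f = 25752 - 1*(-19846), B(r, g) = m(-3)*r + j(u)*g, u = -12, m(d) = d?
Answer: 5248320/8732467 ≈ 0.60101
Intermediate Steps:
j(X) = -1/20
B(r, g) = -3*r - g/20
f = 45598 (f = 25752 + 19846 = 45598)
(f + 216818)/(435308 + B(-436, -147)) = (45598 + 216818)/(435308 + (-3*(-436) - 1/20*(-147))) = 262416/(435308 + (1308 + 147/20)) = 262416/(435308 + 26307/20) = 262416/(8732467/20) = 262416*(20/8732467) = 5248320/8732467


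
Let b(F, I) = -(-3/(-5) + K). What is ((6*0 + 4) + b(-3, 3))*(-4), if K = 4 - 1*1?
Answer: -8/5 ≈ -1.6000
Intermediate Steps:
K = 3 (K = 4 - 1 = 3)
b(F, I) = -18/5 (b(F, I) = -(-3/(-5) + 3) = -(-3*(-⅕) + 3) = -(⅗ + 3) = -1*18/5 = -18/5)
((6*0 + 4) + b(-3, 3))*(-4) = ((6*0 + 4) - 18/5)*(-4) = ((0 + 4) - 18/5)*(-4) = (4 - 18/5)*(-4) = (⅖)*(-4) = -8/5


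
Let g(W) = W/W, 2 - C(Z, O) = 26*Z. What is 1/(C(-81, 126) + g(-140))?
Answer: 1/2109 ≈ 0.00047416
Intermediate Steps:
C(Z, O) = 2 - 26*Z
g(W) = 1
1/(C(-81, 126) + g(-140)) = 1/((2 - 26*(-81)) + 1) = 1/((2 + 2106) + 1) = 1/(2108 + 1) = 1/2109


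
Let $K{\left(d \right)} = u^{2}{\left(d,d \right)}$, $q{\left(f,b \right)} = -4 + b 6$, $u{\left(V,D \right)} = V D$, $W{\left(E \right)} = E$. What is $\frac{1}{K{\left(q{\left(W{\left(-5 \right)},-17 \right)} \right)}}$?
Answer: $\frac{1}{126247696} \approx 7.9209 \cdot 10^{-9}$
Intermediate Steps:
$u{\left(V,D \right)} = D V$
$q{\left(f,b \right)} = -4 + 6 b$
$K{\left(d \right)} = d^{4}$ ($K{\left(d \right)} = \left(d d\right)^{2} = \left(d^{2}\right)^{2} = d^{4}$)
$\frac{1}{K{\left(q{\left(W{\left(-5 \right)},-17 \right)} \right)}} = \frac{1}{\left(-4 + 6 \left(-17\right)\right)^{4}} = \frac{1}{\left(-4 - 102\right)^{4}} = \frac{1}{\left(-106\right)^{4}} = \frac{1}{126247696}$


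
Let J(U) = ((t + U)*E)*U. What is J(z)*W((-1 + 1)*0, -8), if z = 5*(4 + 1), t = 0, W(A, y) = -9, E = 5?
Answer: -28125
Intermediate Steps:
z = 25 (z = 5*5 = 25)
J(U) = 5*U**2 (J(U) = ((0 + U)*5)*U = (U*5)*U = (5*U)*U = 5*U**2)
J(z)*W((-1 + 1)*0, -8) = (5*25**2)*(-9) = (5*625)*(-9) = 3125*(-9) = -28125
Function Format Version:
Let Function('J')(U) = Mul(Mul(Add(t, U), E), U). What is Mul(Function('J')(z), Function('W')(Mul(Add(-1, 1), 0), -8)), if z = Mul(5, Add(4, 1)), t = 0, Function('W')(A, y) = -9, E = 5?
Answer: -28125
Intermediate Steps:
z = 25 (z = Mul(5, 5) = 25)
Function('J')(U) = Mul(5, Pow(U, 2)) (Function('J')(U) = Mul(Mul(Add(0, U), 5), U) = Mul(Mul(U, 5), U) = Mul(Mul(5, U), U) = Mul(5, Pow(U, 2)))
Mul(Function('J')(z), Function('W')(Mul(Add(-1, 1), 0), -8)) = Mul(Mul(5, Pow(25, 2)), -9) = Mul(Mul(5, 625), -9) = Mul(3125, -9) = -28125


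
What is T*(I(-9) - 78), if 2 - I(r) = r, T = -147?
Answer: 9849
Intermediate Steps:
I(r) = 2 - r
T*(I(-9) - 78) = -147*((2 - 1*(-9)) - 78) = -147*((2 + 9) - 78) = -147*(11 - 78) = -147*(-67) = 9849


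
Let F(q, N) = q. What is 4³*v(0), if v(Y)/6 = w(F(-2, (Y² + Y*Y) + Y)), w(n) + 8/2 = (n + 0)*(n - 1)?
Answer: 768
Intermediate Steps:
w(n) = -4 + n*(-1 + n) (w(n) = -4 + (n + 0)*(n - 1) = -4 + n*(-1 + n))
v(Y) = 12 (v(Y) = 6*(-4 + (-2)² - 1*(-2)) = 6*(-4 + 4 + 2) = 6*2 = 12)
4³*v(0) = 4³*12 = 64*12 = 768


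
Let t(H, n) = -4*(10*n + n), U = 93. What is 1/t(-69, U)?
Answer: -1/4092 ≈ -0.00024438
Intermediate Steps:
t(H, n) = -44*n
1/t(-69, U) = 1/(-44*93) = 1/(-4092) = -1/4092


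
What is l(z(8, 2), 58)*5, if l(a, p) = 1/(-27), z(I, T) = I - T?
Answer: -5/27 ≈ -0.18519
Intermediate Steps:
l(a, p) = -1/27
l(z(8, 2), 58)*5 = -1/27*5 = -5/27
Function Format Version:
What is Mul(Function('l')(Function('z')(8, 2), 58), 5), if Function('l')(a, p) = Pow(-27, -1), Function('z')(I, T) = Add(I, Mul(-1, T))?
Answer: Rational(-5, 27) ≈ -0.18519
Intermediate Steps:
Function('l')(a, p) = Rational(-1, 27)
Mul(Function('l')(Function('z')(8, 2), 58), 5) = Mul(Rational(-1, 27), 5) = Rational(-5, 27)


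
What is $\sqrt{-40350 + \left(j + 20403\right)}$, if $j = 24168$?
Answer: $3 \sqrt{469} \approx 64.969$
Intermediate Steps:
$\sqrt{-40350 + \left(j + 20403\right)} = \sqrt{-40350 + \left(24168 + 20403\right)} = \sqrt{-40350 + 44571} = \sqrt{4221} = 3 \sqrt{469}$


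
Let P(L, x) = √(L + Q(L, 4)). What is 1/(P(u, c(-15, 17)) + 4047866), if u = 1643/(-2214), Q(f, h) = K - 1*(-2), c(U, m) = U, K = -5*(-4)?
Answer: 8961975324/36276875206811519 - 3*√11577990/36276875206811519 ≈ 2.4704e-7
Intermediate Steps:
K = 20
Q(f, h) = 22 (Q(f, h) = 20 - 1*(-2) = 20 + 2 = 22)
u = -1643/2214 (u = 1643*(-1/2214) = -1643/2214 ≈ -0.74210)
P(L, x) = √(22 + L) (P(L, x) = √(L + 22) = √(22 + L))
1/(P(u, c(-15, 17)) + 4047866) = 1/(√(22 - 1643/2214) + 4047866) = 1/(√(47065/2214) + 4047866) = 1/(√11577990/738 + 4047866) = 1/(4047866 + √11577990/738)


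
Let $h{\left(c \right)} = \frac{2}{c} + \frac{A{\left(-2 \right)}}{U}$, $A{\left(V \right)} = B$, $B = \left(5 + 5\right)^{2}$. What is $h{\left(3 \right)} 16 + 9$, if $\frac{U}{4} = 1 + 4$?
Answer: $\frac{299}{3} \approx 99.667$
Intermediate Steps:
$B = 100$ ($B = 10^{2} = 100$)
$A{\left(V \right)} = 100$
$U = 20$ ($U = 4 \left(1 + 4\right) = 4 \cdot 5 = 20$)
$h{\left(c \right)} = 5 + \frac{2}{c}$ ($h{\left(c \right)} = \frac{2}{c} + \frac{100}{20} = \frac{2}{c} + 100 \cdot \frac{1}{20} = \frac{2}{c} + 5 = 5 + \frac{2}{c}$)
$h{\left(3 \right)} 16 + 9 = \left(5 + \frac{2}{3}\right) 16 + 9 = \frac{17}{3} \cdot 16 + 9 = \frac{272}{3} + 9 = \frac{299}{3}$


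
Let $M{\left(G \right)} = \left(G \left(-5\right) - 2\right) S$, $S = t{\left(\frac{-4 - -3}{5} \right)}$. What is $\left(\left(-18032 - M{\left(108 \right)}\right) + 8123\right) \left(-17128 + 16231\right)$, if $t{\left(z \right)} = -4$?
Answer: $10833069$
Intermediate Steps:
$S = -4$
$M{\left(G \right)} = 8 + 20 G$ ($M{\left(G \right)} = \left(G \left(-5\right) - 2\right) \left(-4\right) = \left(- 5 G - 2\right) \left(-4\right) = \left(-2 - 5 G\right) \left(-4\right) = 8 + 20 G$)
$\left(\left(-18032 - M{\left(108 \right)}\right) + 8123\right) \left(-17128 + 16231\right) = \left(\left(-18032 - \left(8 + 20 \cdot 108\right)\right) + 8123\right) \left(-17128 + 16231\right) = \left(\left(-18032 - \left(8 + 2160\right)\right) + 8123\right) \left(-897\right) = \left(\left(-18032 - 2168\right) + 8123\right) \left(-897\right) = \left(-20200 + 8123\right) \left(-897\right) = \left(-12077\right) \left(-897\right) = 10833069$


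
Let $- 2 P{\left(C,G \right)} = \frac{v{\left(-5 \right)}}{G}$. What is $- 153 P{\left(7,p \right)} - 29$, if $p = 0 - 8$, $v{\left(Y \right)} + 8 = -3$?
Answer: $\frac{1219}{16} \approx 76.188$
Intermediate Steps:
$v{\left(Y \right)} = -11$ ($v{\left(Y \right)} = -8 - 3 = -11$)
$p = -8$ ($p = 0 - 8 = -8$)
$P{\left(C,G \right)} = \frac{11}{2 G}$ ($P{\left(C,G \right)} = - \frac{\left(-11\right) \frac{1}{G}}{2} = \frac{11}{2 G}$)
$- 153 P{\left(7,p \right)} - 29 = - 153 \frac{11}{2 \left(-8\right)} - 29 = - 153 \cdot \frac{11}{2} \left(- \frac{1}{8}\right) - 29 = \left(-153\right) \left(- \frac{11}{16}\right) - 29 = \frac{1683}{16} - 29 = \frac{1219}{16}$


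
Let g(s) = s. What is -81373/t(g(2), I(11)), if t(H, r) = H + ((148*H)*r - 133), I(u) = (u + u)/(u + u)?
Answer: -81373/165 ≈ -493.17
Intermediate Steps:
I(u) = 1 (I(u) = (2*u)/((2*u)) = (2*u)*(1/(2*u)) = 1)
t(H, r) = -133 + H + 148*H*r (t(H, r) = H + (148*H*r - 133) = H + (-133 + 148*H*r) = -133 + H + 148*H*r)
-81373/t(g(2), I(11)) = -81373/(-133 + 2 + 148*2*1) = -81373/(-133 + 2 + 296) = -81373/165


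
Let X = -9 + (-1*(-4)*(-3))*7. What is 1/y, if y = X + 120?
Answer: 1/27 ≈ 0.037037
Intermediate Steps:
X = -93 (X = -9 + (4*(-3))*7 = -9 - 12*7 = -9 - 84 = -93)
y = 27 (y = -93 + 120 = 27)
1/y = 1/27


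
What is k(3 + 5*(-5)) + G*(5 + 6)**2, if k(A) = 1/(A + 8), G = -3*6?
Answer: -30493/14 ≈ -2178.1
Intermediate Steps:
G = -18
k(A) = 1/(8 + A)
k(3 + 5*(-5)) + G*(5 + 6)**2 = 1/(8 + (3 + 5*(-5))) - 18*(5 + 6)**2 = 1/(8 + (3 - 25)) - 18*11**2 = 1/(8 - 22) - 18*121 = 1/(-14) - 2178 = -1/14 - 2178 = -30493/14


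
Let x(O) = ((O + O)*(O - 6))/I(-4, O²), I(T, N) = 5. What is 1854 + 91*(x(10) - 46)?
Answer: -876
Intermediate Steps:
x(O) = 2*O*(-6 + O)/5 (x(O) = ((O + O)*(O - 6))/5 = ((2*O)*(-6 + O))*(⅕) = (2*O*(-6 + O))*(⅕) = 2*O*(-6 + O)/5)
1854 + 91*(x(10) - 46) = 1854 + 91*((⅖)*10*(-6 + 10) - 46) = 1854 + 91*((⅖)*10*4 - 46) = 1854 + 91*(16 - 46) = 1854 + 91*(-30) = 1854 - 2730 = -876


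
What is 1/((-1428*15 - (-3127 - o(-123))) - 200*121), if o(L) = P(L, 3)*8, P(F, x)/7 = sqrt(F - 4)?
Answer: -42493/1806053321 - 56*I*sqrt(127)/1806053321 ≈ -2.3528e-5 - 3.4943e-7*I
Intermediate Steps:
P(F, x) = 7*sqrt(-4 + F) (P(F, x) = 7*sqrt(F - 4) = 7*sqrt(-4 + F))
o(L) = 56*sqrt(-4 + L) (o(L) = (7*sqrt(-4 + L))*8 = 56*sqrt(-4 + L))
1/((-1428*15 - (-3127 - o(-123))) - 200*121) = 1/((-1428*15 - (-3127 - 56*sqrt(-4 - 123))) - 200*121) = 1/((-21420 - (-3127 - 56*sqrt(-127))) - 24200) = 1/((-21420 - (-3127 - 56*I*sqrt(127))) - 24200) = 1/((-21420 + (3127 + 56*I*sqrt(127))) - 24200) = 1/((-18293 + 56*I*sqrt(127)) - 24200) = 1/(-42493 + 56*I*sqrt(127))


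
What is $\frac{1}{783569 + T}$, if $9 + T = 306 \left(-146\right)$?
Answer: $\frac{1}{738884} \approx 1.3534 \cdot 10^{-6}$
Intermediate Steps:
$T = -44685$ ($T = -9 + 306 \left(-146\right) = -9 - 44676 = -44685$)
$\frac{1}{783569 + T} = \frac{1}{783569 - 44685} = \frac{1}{738884}$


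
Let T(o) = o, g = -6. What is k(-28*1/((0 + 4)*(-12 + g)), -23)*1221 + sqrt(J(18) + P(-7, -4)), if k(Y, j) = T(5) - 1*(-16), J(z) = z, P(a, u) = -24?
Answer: 25641 + I*sqrt(6) ≈ 25641.0 + 2.4495*I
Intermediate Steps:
k(Y, j) = 21 (k(Y, j) = 5 - 1*(-16) = 5 + 16 = 21)
k(-28*1/((0 + 4)*(-12 + g)), -23)*1221 + sqrt(J(18) + P(-7, -4)) = 21*1221 + sqrt(18 - 24) = 25641 + sqrt(-6) = 25641 + I*sqrt(6)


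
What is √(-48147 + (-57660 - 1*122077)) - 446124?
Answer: -446124 + 2*I*√56971 ≈ -4.4612e+5 + 477.37*I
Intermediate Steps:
√(-48147 + (-57660 - 1*122077)) - 446124 = √(-48147 + (-57660 - 122077)) - 446124 = √(-48147 - 179737) - 446124 = √(-227884) - 446124 = 2*I*√56971 - 446124 = -446124 + 2*I*√56971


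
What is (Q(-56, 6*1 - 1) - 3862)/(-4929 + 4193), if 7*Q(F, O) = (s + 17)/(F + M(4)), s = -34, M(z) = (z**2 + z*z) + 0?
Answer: 648799/123648 ≈ 5.2471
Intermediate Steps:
M(z) = 2*z**2 (M(z) = (z**2 + z**2) + 0 = 2*z**2 + 0 = 2*z**2)
Q(F, O) = -17/(7*(32 + F)) (Q(F, O) = ((-34 + 17)/(F + 2*4**2))/7 = (-17/(F + 2*16))/7 = (-17/(F + 32))/7 = (-17/(32 + F))/7 = -17/(7*(32 + F)))
(Q(-56, 6*1 - 1) - 3862)/(-4929 + 4193) = (-17/(224 + 7*(-56)) - 3862)/(-4929 + 4193) = (-17/(224 - 392) - 3862)/(-736) = (-17/(-168) - 3862)*(-1/736) = (-17*(-1/168) - 3862)*(-1/736) = (17/168 - 3862)*(-1/736) = -648799/168*(-1/736) = 648799/123648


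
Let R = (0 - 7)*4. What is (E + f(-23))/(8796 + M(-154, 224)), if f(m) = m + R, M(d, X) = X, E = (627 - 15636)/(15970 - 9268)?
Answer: -118937/20150680 ≈ -0.0059024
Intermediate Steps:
E = -5003/2234 (E = -15009/6702 = -15009*1/6702 = -5003/2234 ≈ -2.2395)
R = -28 (R = -7*4 = -28)
f(m) = -28 + m (f(m) = m - 28 = -28 + m)
(E + f(-23))/(8796 + M(-154, 224)) = (-5003/2234 + (-28 - 23))/(8796 + 224) = (-5003/2234 - 51)/9020 = -118937/2234*1/9020 = -118937/20150680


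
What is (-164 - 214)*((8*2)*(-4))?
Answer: 24192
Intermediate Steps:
(-164 - 214)*((8*2)*(-4)) = -6048*(-4) = -378*(-64) = 24192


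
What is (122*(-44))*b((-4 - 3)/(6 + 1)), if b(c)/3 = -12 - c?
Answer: 177144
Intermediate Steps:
b(c) = -36 - 3*c (b(c) = 3*(-12 - c) = -36 - 3*c)
(122*(-44))*b((-4 - 3)/(6 + 1)) = (122*(-44))*(-36 - 3*(-4 - 3)/(6 + 1)) = -5368*(-36 - (-21)/7) = -5368*(-36 - 3*(-1)) = -5368*(-36 + 3) = -5368*(-33) = 177144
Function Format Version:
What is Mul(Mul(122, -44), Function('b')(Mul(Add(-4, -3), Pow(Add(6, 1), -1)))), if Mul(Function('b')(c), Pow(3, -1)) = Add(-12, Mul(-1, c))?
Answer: 177144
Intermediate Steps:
Function('b')(c) = Add(-36, Mul(-3, c)) (Function('b')(c) = Mul(3, Add(-12, Mul(-1, c))) = Add(-36, Mul(-3, c)))
Mul(Mul(122, -44), Function('b')(Mul(Add(-4, -3), Pow(Add(6, 1), -1)))) = Mul(Mul(122, -44), Add(-36, Mul(-3, Mul(Add(-4, -3), Pow(Add(6, 1), -1))))) = Mul(-5368, Add(-36, Mul(-3, Mul(-7, Pow(7, -1))))) = Mul(-5368, Add(-36, Mul(-3, Mul(-7, Rational(1, 7))))) = Mul(-5368, Add(-36, Mul(-3, -1))) = Mul(-5368, Add(-36, 3)) = Mul(-5368, -33) = 177144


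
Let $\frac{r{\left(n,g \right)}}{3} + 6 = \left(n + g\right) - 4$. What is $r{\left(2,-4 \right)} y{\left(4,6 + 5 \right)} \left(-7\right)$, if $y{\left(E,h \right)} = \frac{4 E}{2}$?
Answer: $2016$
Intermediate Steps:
$r{\left(n,g \right)} = -30 + 3 g + 3 n$ ($r{\left(n,g \right)} = -18 + 3 \left(\left(n + g\right) - 4\right) = -18 + 3 \left(\left(g + n\right) - 4\right) = -18 + 3 \left(-4 + g + n\right) = -18 + \left(-12 + 3 g + 3 n\right) = -30 + 3 g + 3 n$)
$y{\left(E,h \right)} = 2 E$ ($y{\left(E,h \right)} = 4 E \frac{1}{2} = 2 E$)
$r{\left(2,-4 \right)} y{\left(4,6 + 5 \right)} \left(-7\right) = \left(-30 + 3 \left(-4\right) + 3 \cdot 2\right) 2 \cdot 4 \left(-7\right) = \left(-30 - 12 + 6\right) 8 \left(-7\right) = \left(-36\right) 8 \left(-7\right) = \left(-288\right) \left(-7\right) = 2016$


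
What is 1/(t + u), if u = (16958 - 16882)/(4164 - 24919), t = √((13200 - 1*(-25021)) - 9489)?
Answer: 394345/3094221088131 + 430770025*√7183/6188442176262 ≈ 0.0058997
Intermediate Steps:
t = 2*√7183 (t = √((13200 + 25021) - 9489) = √(38221 - 9489) = √28732 = 2*√7183 ≈ 169.51)
u = -76/20755 (u = 76/(-20755) = 76*(-1/20755) = -76/20755 ≈ -0.0036618)
1/(t + u) = 1/(2*√7183 - 76/20755) = 1/(-76/20755 + 2*√7183)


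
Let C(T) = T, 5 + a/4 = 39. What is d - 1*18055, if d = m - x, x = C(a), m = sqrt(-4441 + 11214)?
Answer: -18191 + sqrt(6773) ≈ -18109.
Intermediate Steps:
a = 136 (a = -20 + 4*39 = -20 + 156 = 136)
m = sqrt(6773) ≈ 82.298
x = 136
d = -136 + sqrt(6773) (d = sqrt(6773) - 1*136 = sqrt(6773) - 136 = -136 + sqrt(6773) ≈ -53.702)
d - 1*18055 = (-136 + sqrt(6773)) - 1*18055 = (-136 + sqrt(6773)) - 18055 = -18191 + sqrt(6773)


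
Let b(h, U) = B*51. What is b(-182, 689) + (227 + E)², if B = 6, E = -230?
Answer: 315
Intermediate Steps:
b(h, U) = 306 (b(h, U) = 6*51 = 306)
b(-182, 689) + (227 + E)² = 306 + (227 - 230)² = 306 + (-3)² = 306 + 9 = 315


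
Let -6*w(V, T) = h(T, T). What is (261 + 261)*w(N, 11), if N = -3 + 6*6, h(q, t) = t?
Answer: -957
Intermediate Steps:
N = 33 (N = -3 + 36 = 33)
w(V, T) = -T/6
(261 + 261)*w(N, 11) = (261 + 261)*(-⅙*11) = 522*(-11/6) = -957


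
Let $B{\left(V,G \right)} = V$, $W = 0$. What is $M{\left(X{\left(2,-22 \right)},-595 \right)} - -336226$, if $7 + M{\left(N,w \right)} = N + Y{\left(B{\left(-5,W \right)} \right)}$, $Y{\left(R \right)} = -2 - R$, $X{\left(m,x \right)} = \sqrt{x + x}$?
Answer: $336222 + 2 i \sqrt{11} \approx 3.3622 \cdot 10^{5} + 6.6332 i$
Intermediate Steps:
$X{\left(m,x \right)} = \sqrt{2} \sqrt{x}$ ($X{\left(m,x \right)} = \sqrt{2 x} = \sqrt{2} \sqrt{x}$)
$M{\left(N,w \right)} = -4 + N$ ($M{\left(N,w \right)} = -7 + \left(N - -3\right) = -7 + \left(N + \left(-2 + 5\right)\right) = -7 + \left(N + 3\right) = -7 + \left(3 + N\right) = -4 + N$)
$M{\left(X{\left(2,-22 \right)},-595 \right)} - -336226 = \left(-4 + \sqrt{2} \sqrt{-22}\right) - -336226 = \left(-4 + \sqrt{2} i \sqrt{22}\right) + 336226 = \left(-4 + 2 i \sqrt{11}\right) + 336226 = 336222 + 2 i \sqrt{11}$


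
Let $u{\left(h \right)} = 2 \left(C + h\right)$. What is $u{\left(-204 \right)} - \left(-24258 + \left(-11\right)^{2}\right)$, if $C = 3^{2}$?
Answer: $23747$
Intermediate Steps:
$C = 9$
$u{\left(h \right)} = 18 + 2 h$ ($u{\left(h \right)} = 2 \left(9 + h\right) = 18 + 2 h$)
$u{\left(-204 \right)} - \left(-24258 + \left(-11\right)^{2}\right) = \left(18 + 2 \left(-204\right)\right) - \left(-24258 + \left(-11\right)^{2}\right) = \left(18 - 408\right) - \left(-24258 + 121\right) = -390 - -24137 = -390 + 24137 = 23747$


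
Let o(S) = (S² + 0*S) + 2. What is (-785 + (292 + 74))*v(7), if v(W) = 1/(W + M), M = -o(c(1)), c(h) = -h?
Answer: -419/4 ≈ -104.75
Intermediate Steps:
o(S) = 2 + S² (o(S) = (S² + 0) + 2 = S² + 2 = 2 + S²)
M = -3 (M = -(2 + (-1*1)²) = -(2 + (-1)²) = -(2 + 1) = -1*3 = -3)
v(W) = 1/(-3 + W) (v(W) = 1/(W - 3) = 1/(-3 + W))
(-785 + (292 + 74))*v(7) = (-785 + (292 + 74))/(-3 + 7) = (-785 + 366)/4 = -419*¼ = -419/4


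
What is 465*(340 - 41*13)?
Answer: -89745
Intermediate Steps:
465*(340 - 41*13) = 465*(340 - 533) = 465*(-193) = -89745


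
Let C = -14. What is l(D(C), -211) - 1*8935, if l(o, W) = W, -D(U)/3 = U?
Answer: -9146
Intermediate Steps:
D(U) = -3*U
l(D(C), -211) - 1*8935 = -211 - 1*8935 = -211 - 8935 = -9146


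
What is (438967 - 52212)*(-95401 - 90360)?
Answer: -71843995555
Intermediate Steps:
(438967 - 52212)*(-95401 - 90360) = 386755*(-185761) = -71843995555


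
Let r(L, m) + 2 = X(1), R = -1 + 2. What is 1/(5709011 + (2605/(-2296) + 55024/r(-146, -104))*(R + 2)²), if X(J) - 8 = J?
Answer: 2296/13270296659 ≈ 1.7302e-7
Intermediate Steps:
X(J) = 8 + J
R = 1
r(L, m) = 7 (r(L, m) = -2 + (8 + 1) = -2 + 9 = 7)
1/(5709011 + (2605/(-2296) + 55024/r(-146, -104))*(R + 2)²) = 1/(5709011 + (2605/(-2296) + 55024/7)*(1 + 2)²) = 1/(5709011 + (2605*(-1/2296) + 55024*(⅐))*3²) = 1/(5709011 + (-2605/2296 + 55024/7)*9) = 1/(5709011 + (18045267/2296)*9) = 1/(5709011 + 162407403/2296) = 1/(13270296659/2296) = 2296/13270296659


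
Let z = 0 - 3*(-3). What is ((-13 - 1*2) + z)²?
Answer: 36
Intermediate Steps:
z = 9 (z = 0 + 9 = 9)
((-13 - 1*2) + z)² = ((-13 - 1*2) + 9)² = ((-13 - 2) + 9)² = (-15 + 9)² = (-6)² = 36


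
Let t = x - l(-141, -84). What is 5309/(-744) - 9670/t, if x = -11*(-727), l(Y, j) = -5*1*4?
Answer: -49756733/5964648 ≈ -8.3419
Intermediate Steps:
l(Y, j) = -20 (l(Y, j) = -5*4 = -20)
x = 7997
t = 8017 (t = 7997 - 1*(-20) = 7997 + 20 = 8017)
5309/(-744) - 9670/t = 5309/(-744) - 9670/8017 = 5309*(-1/744) - 9670*1/8017 = -5309/744 - 9670/8017 = -49756733/5964648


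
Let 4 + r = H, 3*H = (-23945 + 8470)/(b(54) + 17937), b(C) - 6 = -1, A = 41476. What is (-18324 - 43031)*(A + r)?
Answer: -136960091237935/53826 ≈ -2.5445e+9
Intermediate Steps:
b(C) = 5 (b(C) = 6 - 1 = 5)
H = -15475/53826 (H = ((-23945 + 8470)/(5 + 17937))/3 = (-15475/17942)/3 = (-15475*1/17942)/3 = (1/3)*(-15475/17942) = -15475/53826 ≈ -0.28750)
r = -230779/53826 (r = -4 - 15475/53826 = -230779/53826 ≈ -4.2875)
(-18324 - 43031)*(A + r) = (-18324 - 43031)*(41476 - 230779/53826) = -61355*2232256397/53826 = -136960091237935/53826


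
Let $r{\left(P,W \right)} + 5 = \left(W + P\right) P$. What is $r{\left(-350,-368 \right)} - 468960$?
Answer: $-217665$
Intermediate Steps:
$r{\left(P,W \right)} = -5 + P \left(P + W\right)$ ($r{\left(P,W \right)} = -5 + \left(W + P\right) P = -5 + \left(P + W\right) P = -5 + P \left(P + W\right)$)
$r{\left(-350,-368 \right)} - 468960 = \left(-5 + \left(-350\right)^{2} - -128800\right) - 468960 = \left(-5 + 122500 + 128800\right) - 468960 = 251295 - 468960 = -217665$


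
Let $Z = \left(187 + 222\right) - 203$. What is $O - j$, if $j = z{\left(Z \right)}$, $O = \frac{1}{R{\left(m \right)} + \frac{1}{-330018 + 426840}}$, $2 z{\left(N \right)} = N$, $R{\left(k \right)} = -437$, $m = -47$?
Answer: $- \frac{4358151761}{42311213} \approx -103.0$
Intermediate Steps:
$Z = 206$ ($Z = 409 - 203 = 206$)
$z{\left(N \right)} = \frac{N}{2}$
$O = - \frac{96822}{42311213}$ ($O = \frac{1}{-437 + \frac{1}{-330018 + 426840}} = \frac{1}{-437 + \frac{1}{96822}} = \frac{1}{- \frac{42311213}{96822}} = - \frac{96822}{42311213} \approx -0.0022883$)
$j = 103$ ($j = \frac{1}{2} \cdot 206 = 103$)
$O - j = - \frac{96822}{42311213} - 103 = - \frac{4358151761}{42311213}$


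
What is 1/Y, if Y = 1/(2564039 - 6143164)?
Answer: -3579125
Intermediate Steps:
Y = -1/3579125 (Y = 1/(-3579125) = -1/3579125 ≈ -2.7940e-7)
1/Y = 1/(-1/3579125) = -3579125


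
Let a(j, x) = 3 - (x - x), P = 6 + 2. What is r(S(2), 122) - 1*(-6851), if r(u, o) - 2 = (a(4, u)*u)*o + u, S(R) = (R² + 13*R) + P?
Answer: 20799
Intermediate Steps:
P = 8
S(R) = 8 + R² + 13*R (S(R) = (R² + 13*R) + 8 = 8 + R² + 13*R)
a(j, x) = 3 (a(j, x) = 3 - 1*0 = 3 + 0 = 3)
r(u, o) = 2 + u + 3*o*u (r(u, o) = 2 + ((3*u)*o + u) = 2 + (3*o*u + u) = 2 + (u + 3*o*u) = 2 + u + 3*o*u)
r(S(2), 122) - 1*(-6851) = (2 + (8 + 2² + 13*2) + 3*122*(8 + 2² + 13*2)) - 1*(-6851) = (2 + (8 + 4 + 26) + 3*122*(8 + 4 + 26)) + 6851 = (2 + 38 + 3*122*38) + 6851 = (2 + 38 + 13908) + 6851 = 13948 + 6851 = 20799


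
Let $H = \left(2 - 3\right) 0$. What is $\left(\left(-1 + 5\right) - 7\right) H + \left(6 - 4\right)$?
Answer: $2$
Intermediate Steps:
$H = 0$ ($H = \left(-1\right) 0 = 0$)
$\left(\left(-1 + 5\right) - 7\right) H + \left(6 - 4\right) = \left(\left(-1 + 5\right) - 7\right) 0 + \left(6 - 4\right) = \left(4 - 7\right) 0 + \left(6 - 4\right) = \left(4 - 7\right) 0 + 2 = \left(-3\right) 0 + 2 = 0 + 2 = 2$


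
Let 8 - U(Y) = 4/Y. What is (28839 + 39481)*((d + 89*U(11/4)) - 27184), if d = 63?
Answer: -19944179360/11 ≈ -1.8131e+9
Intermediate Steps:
U(Y) = 8 - 4/Y
(28839 + 39481)*((d + 89*U(11/4)) - 27184) = (28839 + 39481)*((63 + 89*(8 - 4/(11/4))) - 27184) = 68320*((63 + 89*(8 - 4/(11*(¼)))) - 27184) = 68320*((63 + 89*(8 - 4/11/4)) - 27184) = 68320*((63 + 89*(8 - 4*4/11)) - 27184) = 68320*((63 + 89*(8 - 16/11)) - 27184) = 68320*((63 + 89*(72/11)) - 27184) = 68320*((63 + 6408/11) - 27184) = 68320*(7101/11 - 27184) = 68320*(-291923/11) = -19944179360/11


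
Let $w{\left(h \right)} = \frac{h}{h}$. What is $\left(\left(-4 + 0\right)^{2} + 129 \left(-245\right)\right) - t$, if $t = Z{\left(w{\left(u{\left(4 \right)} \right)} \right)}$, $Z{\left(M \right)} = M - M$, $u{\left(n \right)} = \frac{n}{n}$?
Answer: $-31589$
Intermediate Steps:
$u{\left(n \right)} = 1$
$w{\left(h \right)} = 1$
$Z{\left(M \right)} = 0$
$t = 0$
$\left(\left(-4 + 0\right)^{2} + 129 \left(-245\right)\right) - t = \left(\left(-4 + 0\right)^{2} + 129 \left(-245\right)\right) - 0 = \left(\left(-4\right)^{2} - 31605\right) + 0 = \left(16 - 31605\right) + 0 = -31589 + 0 = -31589$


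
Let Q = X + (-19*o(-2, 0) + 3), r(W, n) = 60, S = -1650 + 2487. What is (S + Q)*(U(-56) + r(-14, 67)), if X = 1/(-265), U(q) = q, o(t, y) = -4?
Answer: 970956/265 ≈ 3664.0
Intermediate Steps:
S = 837
X = -1/265 ≈ -0.0037736
Q = 20934/265 (Q = -1/265 + (-19*(-4) + 3) = -1/265 + (76 + 3) = -1/265 + 79 = 20934/265 ≈ 78.996)
(S + Q)*(U(-56) + r(-14, 67)) = (837 + 20934/265)*(-56 + 60) = (242739/265)*4 = 970956/265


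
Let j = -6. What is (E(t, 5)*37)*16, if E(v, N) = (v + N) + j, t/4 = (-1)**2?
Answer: 1776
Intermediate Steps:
t = 4 (t = 4*(-1)**2 = 4*1 = 4)
E(v, N) = -6 + N + v (E(v, N) = (v + N) - 6 = (N + v) - 6 = -6 + N + v)
(E(t, 5)*37)*16 = ((-6 + 5 + 4)*37)*16 = (3*37)*16 = 111*16 = 1776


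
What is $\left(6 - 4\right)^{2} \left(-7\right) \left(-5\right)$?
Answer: $140$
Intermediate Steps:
$\left(6 - 4\right)^{2} \left(-7\right) \left(-5\right) = 2^{2} \left(-7\right) \left(-5\right) = 4 \left(-7\right) \left(-5\right) = \left(-28\right) \left(-5\right) = 140$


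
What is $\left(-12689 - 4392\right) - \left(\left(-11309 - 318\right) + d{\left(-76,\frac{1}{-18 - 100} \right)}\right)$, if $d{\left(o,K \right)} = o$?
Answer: $-5378$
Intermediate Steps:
$\left(-12689 - 4392\right) - \left(\left(-11309 - 318\right) + d{\left(-76,\frac{1}{-18 - 100} \right)}\right) = \left(-12689 - 4392\right) - \left(\left(-11309 - 318\right) - 76\right) = -17081 - \left(-11627 - 76\right) = -17081 - -11703 = -17081 + 11703 = -5378$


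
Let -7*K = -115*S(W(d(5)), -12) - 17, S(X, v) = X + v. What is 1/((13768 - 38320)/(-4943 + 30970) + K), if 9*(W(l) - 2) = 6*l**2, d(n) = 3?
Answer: -182189/11701825 ≈ -0.015569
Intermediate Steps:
W(l) = 2 + 2*l**2/3 (W(l) = 2 + (6*l**2)/9 = 2 + 2*l**2/3)
K = -443/7 (K = -(-115*((2 + (2/3)*3**2) - 12) - 17)/7 = -(-115*((2 + (2/3)*9) - 12) - 17)/7 = -(-115*((2 + 6) - 12) - 17)/7 = -(-115*(8 - 12) - 17)/7 = -(-115*(-4) - 17)/7 = -(460 - 17)/7 = -1/7*443 = -443/7 ≈ -63.286)
1/((13768 - 38320)/(-4943 + 30970) + K) = 1/((13768 - 38320)/(-4943 + 30970) - 443/7) = 1/(-24552/26027 - 443/7) = 1/(-11701825/182189) = -182189/11701825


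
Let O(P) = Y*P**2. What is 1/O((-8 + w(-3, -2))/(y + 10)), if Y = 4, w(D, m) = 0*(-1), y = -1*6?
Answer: 1/16 ≈ 0.062500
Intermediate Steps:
y = -6
w(D, m) = 0
O(P) = 4*P**2
1/O((-8 + w(-3, -2))/(y + 10)) = 1/(4*((-8 + 0)/(-6 + 10))**2) = 1/(4*(-8/4)**2) = 1/(4*(-8*1/4)**2) = 1/(4*(-2)**2) = 1/(4*4) = 1/16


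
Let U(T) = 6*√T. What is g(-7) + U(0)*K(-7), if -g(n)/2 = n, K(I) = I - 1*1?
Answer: 14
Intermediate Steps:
K(I) = -1 + I (K(I) = I - 1 = -1 + I)
g(n) = -2*n
g(-7) + U(0)*K(-7) = -2*(-7) + (6*√0)*(-1 - 7) = 14 + (6*0)*(-8) = 14 + 0*(-8) = 14 + 0 = 14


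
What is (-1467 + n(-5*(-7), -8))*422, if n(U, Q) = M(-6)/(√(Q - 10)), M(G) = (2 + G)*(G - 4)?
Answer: -619074 - 8440*I*√2/3 ≈ -6.1907e+5 - 3978.7*I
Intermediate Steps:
M(G) = (-4 + G)*(2 + G) (M(G) = (2 + G)*(-4 + G) = (-4 + G)*(2 + G))
n(U, Q) = 40/√(-10 + Q) (n(U, Q) = (-8 + (-6)² - 2*(-6))/(√(Q - 10)) = (-8 + 36 + 12)/(√(-10 + Q)) = 40/√(-10 + Q))
(-1467 + n(-5*(-7), -8))*422 = (-1467 + 40/√(-10 - 8))*422 = (-1467 + 40/√(-18))*422 = (-1467 + 40*(-I*√2/6))*422 = (-1467 - 20*I*√2/3)*422 = -619074 - 8440*I*√2/3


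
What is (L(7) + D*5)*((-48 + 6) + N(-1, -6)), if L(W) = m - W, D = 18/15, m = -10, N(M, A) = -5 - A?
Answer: 451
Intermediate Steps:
D = 6/5 (D = 18*(1/15) = 6/5 ≈ 1.2000)
L(W) = -10 - W
(L(7) + D*5)*((-48 + 6) + N(-1, -6)) = ((-10 - 1*7) + (6/5)*5)*((-48 + 6) + (-5 - 1*(-6))) = ((-10 - 7) + 6)*(-42 + (-5 + 6)) = (-17 + 6)*(-42 + 1) = -11*(-41) = 451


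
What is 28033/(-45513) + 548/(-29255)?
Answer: -845046539/1331482815 ≈ -0.63467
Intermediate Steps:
28033/(-45513) + 548/(-29255) = 28033*(-1/45513) + 548*(-1/29255) = -28033/45513 - 548/29255 = -845046539/1331482815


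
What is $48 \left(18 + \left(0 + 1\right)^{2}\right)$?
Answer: $912$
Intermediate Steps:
$48 \left(18 + \left(0 + 1\right)^{2}\right) = 48 \left(18 + 1^{2}\right) = 48 \left(18 + 1\right) = 48 \cdot 19 = 912$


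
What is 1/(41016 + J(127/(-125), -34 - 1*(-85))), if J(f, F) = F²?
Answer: 1/43617 ≈ 2.2927e-5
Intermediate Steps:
1/(41016 + J(127/(-125), -34 - 1*(-85))) = 1/(41016 + (-34 - 1*(-85))²) = 1/(41016 + (-34 + 85)²) = 1/(41016 + 51²) = 1/(41016 + 2601) = 1/43617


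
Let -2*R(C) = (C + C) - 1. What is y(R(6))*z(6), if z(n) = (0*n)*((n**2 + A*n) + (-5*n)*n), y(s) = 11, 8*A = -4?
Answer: 0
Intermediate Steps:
A = -1/2 (A = (1/8)*(-4) = -1/2 ≈ -0.50000)
R(C) = 1/2 - C (R(C) = -((C + C) - 1)/2 = -(2*C - 1)/2 = -(-1 + 2*C)/2 = 1/2 - C)
z(n) = 0 (z(n) = (0*n)*((n**2 - n/2) + (-5*n)*n) = 0*((n**2 - n/2) - 5*n**2) = 0*(-4*n**2 - n/2) = 0)
y(R(6))*z(6) = 11*0 = 0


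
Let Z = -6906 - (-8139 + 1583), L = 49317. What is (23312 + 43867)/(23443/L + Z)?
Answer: -27840897/144853 ≈ -192.20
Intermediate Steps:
Z = -350 (Z = -6906 - 1*(-6556) = -6906 + 6556 = -350)
(23312 + 43867)/(23443/L + Z) = (23312 + 43867)/(23443/49317 - 350) = 67179/(23443*(1/49317) - 350) = 67179/(1379/2901 - 350) = 67179/(-1013971/2901) = 67179*(-2901/1013971) = -27840897/144853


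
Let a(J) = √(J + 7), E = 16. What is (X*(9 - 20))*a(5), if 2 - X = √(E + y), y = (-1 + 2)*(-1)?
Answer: 22*√3*(-2 + √15) ≈ 71.370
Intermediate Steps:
a(J) = √(7 + J)
y = -1 (y = 1*(-1) = -1)
X = 2 - √15 (X = 2 - √(16 - 1) = 2 - √15 ≈ -1.8730)
(X*(9 - 20))*a(5) = ((2 - √15)*(9 - 20))*√(7 + 5) = ((2 - √15)*(-11))*√12 = (-22 + 11*√15)*(2*√3) = 2*√3*(-22 + 11*√15)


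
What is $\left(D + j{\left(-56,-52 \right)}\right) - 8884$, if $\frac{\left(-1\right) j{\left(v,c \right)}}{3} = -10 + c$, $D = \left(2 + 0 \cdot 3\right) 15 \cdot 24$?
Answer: $-7978$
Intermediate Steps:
$D = 720$ ($D = \left(2 + 0\right) 15 \cdot 24 = 2 \cdot 15 \cdot 24 = 30 \cdot 24 = 720$)
$j{\left(v,c \right)} = 30 - 3 c$ ($j{\left(v,c \right)} = - 3 \left(-10 + c\right) = 30 - 3 c$)
$\left(D + j{\left(-56,-52 \right)}\right) - 8884 = \left(720 + \left(30 - -156\right)\right) - 8884 = \left(720 + \left(30 + 156\right)\right) - 8884 = \left(720 + 186\right) - 8884 = 906 - 8884 = -7978$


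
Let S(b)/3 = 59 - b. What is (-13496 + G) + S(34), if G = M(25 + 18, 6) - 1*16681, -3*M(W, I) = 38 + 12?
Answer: -90356/3 ≈ -30119.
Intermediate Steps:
M(W, I) = -50/3 (M(W, I) = -(38 + 12)/3 = -⅓*50 = -50/3)
S(b) = 177 - 3*b (S(b) = 3*(59 - b) = 177 - 3*b)
G = -50093/3 (G = -50/3 - 1*16681 = -50/3 - 16681 = -50093/3 ≈ -16698.)
(-13496 + G) + S(34) = (-13496 - 50093/3) + (177 - 3*34) = -90581/3 + (177 - 102) = -90581/3 + 75 = -90356/3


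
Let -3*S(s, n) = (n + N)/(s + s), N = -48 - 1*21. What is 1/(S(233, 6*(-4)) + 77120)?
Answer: 466/35937951 ≈ 1.2967e-5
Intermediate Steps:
N = -69 (N = -48 - 21 = -69)
S(s, n) = -(-69 + n)/(6*s) (S(s, n) = -(n - 69)/(3*(s + s)) = -(-69 + n)/(3*(2*s)) = -(-69 + n)*1/(2*s)/3 = -(-69 + n)/(6*s))
1/(S(233, 6*(-4)) + 77120) = 1/((⅙)*(69 - 6*(-4))/233 + 77120) = 1/((⅙)*(1/233)*(69 - 1*(-24)) + 77120) = 1/((⅙)*(1/233)*(69 + 24) + 77120) = 1/((⅙)*(1/233)*93 + 77120) = 1/(31/466 + 77120) = 1/(35937951/466) = 466/35937951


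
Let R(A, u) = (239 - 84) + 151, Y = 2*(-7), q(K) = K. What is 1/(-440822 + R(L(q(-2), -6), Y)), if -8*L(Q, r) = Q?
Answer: -1/440516 ≈ -2.2701e-6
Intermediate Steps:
L(Q, r) = -Q/8
Y = -14
R(A, u) = 306 (R(A, u) = 155 + 151 = 306)
1/(-440822 + R(L(q(-2), -6), Y)) = 1/(-440822 + 306) = 1/(-440516) = -1/440516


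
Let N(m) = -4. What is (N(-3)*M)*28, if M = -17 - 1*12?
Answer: 3248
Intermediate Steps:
M = -29 (M = -17 - 12 = -29)
(N(-3)*M)*28 = -4*(-29)*28 = 116*28 = 3248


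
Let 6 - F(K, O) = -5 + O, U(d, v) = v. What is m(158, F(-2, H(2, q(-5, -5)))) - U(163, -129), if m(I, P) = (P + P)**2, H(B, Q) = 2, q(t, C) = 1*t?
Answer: 453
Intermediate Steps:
q(t, C) = t
F(K, O) = 11 - O (F(K, O) = 6 - (-5 + O) = 6 + (5 - O) = 11 - O)
m(I, P) = 4*P**2 (m(I, P) = (2*P)**2 = 4*P**2)
m(158, F(-2, H(2, q(-5, -5)))) - U(163, -129) = 4*(11 - 1*2)**2 - 1*(-129) = 4*(11 - 2)**2 + 129 = 4*9**2 + 129 = 4*81 + 129 = 324 + 129 = 453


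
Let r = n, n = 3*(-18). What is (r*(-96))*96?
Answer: 497664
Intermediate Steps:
n = -54
r = -54
(r*(-96))*96 = -54*(-96)*96 = 5184*96 = 497664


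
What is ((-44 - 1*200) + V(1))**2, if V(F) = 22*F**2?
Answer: 49284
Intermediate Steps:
((-44 - 1*200) + V(1))**2 = ((-44 - 1*200) + 22*1**2)**2 = ((-44 - 200) + 22*1)**2 = (-244 + 22)**2 = (-222)**2 = 49284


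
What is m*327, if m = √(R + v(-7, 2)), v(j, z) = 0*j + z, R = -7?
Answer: 327*I*√5 ≈ 731.19*I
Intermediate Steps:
v(j, z) = z (v(j, z) = 0 + z = z)
m = I*√5 (m = √(-7 + 2) = √(-5) = I*√5 ≈ 2.2361*I)
m*327 = (I*√5)*327 = 327*I*√5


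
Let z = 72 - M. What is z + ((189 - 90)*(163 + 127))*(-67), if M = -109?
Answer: -1923389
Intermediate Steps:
z = 181 (z = 72 - 1*(-109) = 72 + 109 = 181)
z + ((189 - 90)*(163 + 127))*(-67) = 181 + ((189 - 90)*(163 + 127))*(-67) = 181 + (99*290)*(-67) = 181 + 28710*(-67) = 181 - 1923570 = -1923389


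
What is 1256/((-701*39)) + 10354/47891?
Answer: 222916910/1309292049 ≈ 0.17026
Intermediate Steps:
1256/((-701*39)) + 10354/47891 = 1256/(-27339) + 10354*(1/47891) = 1256*(-1/27339) + 10354/47891 = -1256/27339 + 10354/47891 = 222916910/1309292049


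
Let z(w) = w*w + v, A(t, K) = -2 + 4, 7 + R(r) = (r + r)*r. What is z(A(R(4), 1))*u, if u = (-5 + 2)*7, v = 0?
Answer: -84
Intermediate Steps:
R(r) = -7 + 2*r**2 (R(r) = -7 + (r + r)*r = -7 + (2*r)*r = -7 + 2*r**2)
A(t, K) = 2
z(w) = w**2 (z(w) = w*w + 0 = w**2 + 0 = w**2)
u = -21 (u = -3*7 = -21)
z(A(R(4), 1))*u = 2**2*(-21) = 4*(-21) = -84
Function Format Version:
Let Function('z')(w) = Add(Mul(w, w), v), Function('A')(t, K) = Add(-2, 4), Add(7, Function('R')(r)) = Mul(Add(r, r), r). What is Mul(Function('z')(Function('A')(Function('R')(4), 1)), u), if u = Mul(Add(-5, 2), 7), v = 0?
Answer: -84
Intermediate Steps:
Function('R')(r) = Add(-7, Mul(2, Pow(r, 2))) (Function('R')(r) = Add(-7, Mul(Add(r, r), r)) = Add(-7, Mul(Mul(2, r), r)) = Add(-7, Mul(2, Pow(r, 2))))
Function('A')(t, K) = 2
Function('z')(w) = Pow(w, 2) (Function('z')(w) = Add(Mul(w, w), 0) = Add(Pow(w, 2), 0) = Pow(w, 2))
u = -21 (u = Mul(-3, 7) = -21)
Mul(Function('z')(Function('A')(Function('R')(4), 1)), u) = Mul(Pow(2, 2), -21) = Mul(4, -21) = -84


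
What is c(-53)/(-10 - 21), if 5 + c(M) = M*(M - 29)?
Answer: -4341/31 ≈ -140.03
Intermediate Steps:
c(M) = -5 + M*(-29 + M) (c(M) = -5 + M*(M - 29) = -5 + M*(-29 + M))
c(-53)/(-10 - 21) = (-5 + (-53)² - 29*(-53))/(-10 - 21) = (-5 + 2809 + 1537)/(-31) = -1/31*4341 = -4341/31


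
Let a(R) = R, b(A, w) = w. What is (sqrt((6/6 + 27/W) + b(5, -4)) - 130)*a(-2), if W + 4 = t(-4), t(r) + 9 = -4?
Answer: 260 - 2*I*sqrt(1326)/17 ≈ 260.0 - 4.284*I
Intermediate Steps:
t(r) = -13 (t(r) = -9 - 4 = -13)
W = -17 (W = -4 - 13 = -17)
(sqrt((6/6 + 27/W) + b(5, -4)) - 130)*a(-2) = (sqrt((6/6 + 27/(-17)) - 4) - 130)*(-2) = (sqrt((6*(1/6) + 27*(-1/17)) - 4) - 130)*(-2) = (sqrt((1 - 27/17) - 4) - 130)*(-2) = (sqrt(-10/17 - 4) - 130)*(-2) = (sqrt(-78/17) - 130)*(-2) = (I*sqrt(1326)/17 - 130)*(-2) = (-130 + I*sqrt(1326)/17)*(-2) = 260 - 2*I*sqrt(1326)/17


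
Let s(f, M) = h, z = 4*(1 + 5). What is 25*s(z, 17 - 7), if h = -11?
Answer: -275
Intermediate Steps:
z = 24 (z = 4*6 = 24)
s(f, M) = -11
25*s(z, 17 - 7) = 25*(-11) = -275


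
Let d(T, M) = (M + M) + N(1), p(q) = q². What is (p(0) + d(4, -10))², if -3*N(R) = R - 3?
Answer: 3364/9 ≈ 373.78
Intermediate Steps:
N(R) = 1 - R/3 (N(R) = -(R - 3)/3 = -(-3 + R)/3 = 1 - R/3)
d(T, M) = ⅔ + 2*M (d(T, M) = (M + M) + (1 - ⅓*1) = 2*M + (1 - ⅓) = 2*M + ⅔ = ⅔ + 2*M)
(p(0) + d(4, -10))² = (0² + (⅔ + 2*(-10)))² = (0 + (⅔ - 20))² = (0 - 58/3)² = (-58/3)² = 3364/9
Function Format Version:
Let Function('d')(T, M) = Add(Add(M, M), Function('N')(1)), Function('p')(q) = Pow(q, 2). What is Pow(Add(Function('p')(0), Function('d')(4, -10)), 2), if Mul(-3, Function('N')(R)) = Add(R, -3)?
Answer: Rational(3364, 9) ≈ 373.78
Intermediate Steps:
Function('N')(R) = Add(1, Mul(Rational(-1, 3), R)) (Function('N')(R) = Mul(Rational(-1, 3), Add(R, -3)) = Mul(Rational(-1, 3), Add(-3, R)) = Add(1, Mul(Rational(-1, 3), R)))
Function('d')(T, M) = Add(Rational(2, 3), Mul(2, M)) (Function('d')(T, M) = Add(Add(M, M), Add(1, Mul(Rational(-1, 3), 1))) = Add(Mul(2, M), Add(1, Rational(-1, 3))) = Add(Mul(2, M), Rational(2, 3)) = Add(Rational(2, 3), Mul(2, M)))
Pow(Add(Function('p')(0), Function('d')(4, -10)), 2) = Pow(Add(Pow(0, 2), Add(Rational(2, 3), Mul(2, -10))), 2) = Pow(Add(0, Add(Rational(2, 3), -20)), 2) = Pow(Add(0, Rational(-58, 3)), 2) = Pow(Rational(-58, 3), 2) = Rational(3364, 9)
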